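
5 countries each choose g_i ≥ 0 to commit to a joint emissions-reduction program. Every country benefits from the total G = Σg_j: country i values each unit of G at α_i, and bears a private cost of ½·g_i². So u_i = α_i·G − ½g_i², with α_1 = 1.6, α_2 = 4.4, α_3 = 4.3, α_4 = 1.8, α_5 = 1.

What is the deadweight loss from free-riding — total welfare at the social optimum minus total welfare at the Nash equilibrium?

Country i's FOC: ∂u_i/∂g_i = α_i − g_i = 0, so g_i* = α_i.
NE contributions = (1.6, 4.4, 4.3, 1.8, 1); G = 13.1.
W^NE = (Σα)·G − ½Σα_i² = 13.1² − ½·44.65 = 149.285.
Planner sets g_i = Σα_j = 13.1 for every i, so G^SO = 5·13.1 = 65.5.
W^SO = (Σα)·G^SO − ½·5·(Σα)² = (5/2)·13.1² = 429.025.
Deadweight loss = W^SO − W^NE = 279.74.

279.74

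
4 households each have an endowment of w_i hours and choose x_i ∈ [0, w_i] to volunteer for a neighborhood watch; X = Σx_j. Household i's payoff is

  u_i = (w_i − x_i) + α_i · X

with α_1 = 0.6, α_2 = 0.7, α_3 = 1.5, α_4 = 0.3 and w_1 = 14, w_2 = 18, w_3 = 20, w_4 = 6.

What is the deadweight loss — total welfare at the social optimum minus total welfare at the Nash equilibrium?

∂u_i/∂x_i = α_i − 1, so household i contributes w_i if α_i > 1, else 0.
α_i > 1 for i ∈ {3}; NE contributions (0, 0, 20, 0), X = 20.
W^NE = Σw_i − X^NE + (Σα_i)·X^NE = 58 + 2.1·20 = 100.
Planner: ∂(Σu_j)/∂x_i = Σα_j − 1 = 2.1 > 0, so everyone contributes w_i; X^SO = 58, W^SO = 58 + 2.1·58 = 179.8.
Deadweight loss = 79.8.

79.8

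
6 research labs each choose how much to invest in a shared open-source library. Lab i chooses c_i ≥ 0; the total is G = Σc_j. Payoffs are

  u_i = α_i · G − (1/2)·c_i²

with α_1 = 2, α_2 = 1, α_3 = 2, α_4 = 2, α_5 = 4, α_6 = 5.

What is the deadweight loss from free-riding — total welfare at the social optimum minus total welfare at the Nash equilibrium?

539

Lab i's FOC: ∂u_i/∂c_i = α_i − c_i = 0, so c_i* = α_i.
NE contributions = (2, 1, 2, 2, 4, 5); G = 16.
W^NE = (Σα)·G − ½Σα_i² = 16² − ½·54 = 229.
Planner sets c_i = Σα_j = 16 for every i, so G^SO = 6·16 = 96.
W^SO = (Σα)·G^SO − ½·6·(Σα)² = (6/2)·16² = 768.
Deadweight loss = W^SO − W^NE = 539.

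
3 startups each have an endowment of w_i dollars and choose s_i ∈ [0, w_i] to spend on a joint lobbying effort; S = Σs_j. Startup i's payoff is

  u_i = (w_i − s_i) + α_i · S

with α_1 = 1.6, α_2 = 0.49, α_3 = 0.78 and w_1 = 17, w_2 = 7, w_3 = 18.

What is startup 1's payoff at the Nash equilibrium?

27.2

∂u_i/∂s_i = α_i − 1, so startup i contributes w_i if α_i > 1, else 0.
α_i > 1 for i ∈ {1}; NE contributions (17, 0, 0), S = 17.
u_1 = (17 − 17) + 1.6·17 = 27.2.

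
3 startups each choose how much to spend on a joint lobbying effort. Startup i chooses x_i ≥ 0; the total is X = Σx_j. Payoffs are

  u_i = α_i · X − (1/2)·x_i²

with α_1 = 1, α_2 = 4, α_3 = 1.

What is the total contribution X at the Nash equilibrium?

Startup i's FOC: ∂u_i/∂x_i = α_i − x_i = 0, so x_i* = α_i.
NE contributions = (1, 4, 1); X = 6.

6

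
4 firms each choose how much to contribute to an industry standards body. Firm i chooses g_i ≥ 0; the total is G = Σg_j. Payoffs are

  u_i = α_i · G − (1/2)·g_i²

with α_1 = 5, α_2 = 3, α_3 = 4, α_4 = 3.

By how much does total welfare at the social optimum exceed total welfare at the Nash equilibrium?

254.5

Firm i's FOC: ∂u_i/∂g_i = α_i − g_i = 0, so g_i* = α_i.
NE contributions = (5, 3, 4, 3); G = 15.
W^NE = (Σα)·G − ½Σα_i² = 15² − ½·59 = 195.5.
Planner sets g_i = Σα_j = 15 for every i, so G^SO = 4·15 = 60.
W^SO = (Σα)·G^SO − ½·4·(Σα)² = (4/2)·15² = 450.
Deadweight loss = W^SO − W^NE = 254.5.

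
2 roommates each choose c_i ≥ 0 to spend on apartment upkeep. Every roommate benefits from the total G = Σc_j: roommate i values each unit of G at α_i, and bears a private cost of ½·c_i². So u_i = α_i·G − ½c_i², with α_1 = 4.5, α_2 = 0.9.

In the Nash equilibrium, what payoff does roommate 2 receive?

4.455

Roommate i's FOC: ∂u_i/∂c_i = α_i − c_i = 0, so c_i* = α_i.
NE contributions = (4.5, 0.9); G = 5.4.
u_2 = α_2·G − ½·(c_2)² = 0.9·5.4 − ½·0.9² = 4.455.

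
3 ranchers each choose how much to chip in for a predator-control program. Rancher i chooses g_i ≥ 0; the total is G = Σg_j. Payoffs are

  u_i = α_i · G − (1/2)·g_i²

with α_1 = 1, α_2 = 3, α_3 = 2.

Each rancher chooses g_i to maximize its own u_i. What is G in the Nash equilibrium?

6

Rancher i's FOC: ∂u_i/∂g_i = α_i − g_i = 0, so g_i* = α_i.
NE contributions = (1, 3, 2); G = 6.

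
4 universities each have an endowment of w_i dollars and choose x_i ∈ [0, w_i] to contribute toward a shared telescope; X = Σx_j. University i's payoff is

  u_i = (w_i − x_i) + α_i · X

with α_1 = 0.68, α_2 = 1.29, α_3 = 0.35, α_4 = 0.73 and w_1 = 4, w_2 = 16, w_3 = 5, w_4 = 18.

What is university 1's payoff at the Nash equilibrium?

14.88

∂u_i/∂x_i = α_i − 1, so university i contributes w_i if α_i > 1, else 0.
α_i > 1 for i ∈ {2}; NE contributions (0, 16, 0, 0), X = 16.
u_1 = (4 − 0) + 0.68·16 = 14.88.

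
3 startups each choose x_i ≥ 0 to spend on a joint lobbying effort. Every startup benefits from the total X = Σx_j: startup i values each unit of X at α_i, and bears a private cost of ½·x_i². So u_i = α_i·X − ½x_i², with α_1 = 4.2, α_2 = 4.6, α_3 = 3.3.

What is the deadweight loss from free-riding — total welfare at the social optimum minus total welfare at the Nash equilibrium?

Startup i's FOC: ∂u_i/∂x_i = α_i − x_i = 0, so x_i* = α_i.
NE contributions = (4.2, 4.6, 3.3); X = 12.1.
W^NE = (Σα)·X − ½Σα_i² = 12.1² − ½·49.69 = 121.565.
Planner sets x_i = Σα_j = 12.1 for every i, so X^SO = 3·12.1 = 36.3.
W^SO = (Σα)·X^SO − ½·3·(Σα)² = (3/2)·12.1² = 219.615.
Deadweight loss = W^SO − W^NE = 98.05.

98.05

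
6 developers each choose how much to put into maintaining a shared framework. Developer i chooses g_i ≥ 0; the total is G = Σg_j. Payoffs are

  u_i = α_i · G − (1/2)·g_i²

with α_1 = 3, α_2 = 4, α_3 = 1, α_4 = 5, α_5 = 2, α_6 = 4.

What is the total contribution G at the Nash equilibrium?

Developer i's FOC: ∂u_i/∂g_i = α_i − g_i = 0, so g_i* = α_i.
NE contributions = (3, 4, 1, 5, 2, 4); G = 19.

19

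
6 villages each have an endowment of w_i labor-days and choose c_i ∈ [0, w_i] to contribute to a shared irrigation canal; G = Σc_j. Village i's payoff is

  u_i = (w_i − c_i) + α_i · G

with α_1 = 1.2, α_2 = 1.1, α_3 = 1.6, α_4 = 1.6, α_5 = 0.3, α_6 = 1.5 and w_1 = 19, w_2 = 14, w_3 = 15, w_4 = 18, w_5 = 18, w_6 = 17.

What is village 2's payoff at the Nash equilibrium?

∂u_i/∂c_i = α_i − 1, so village i contributes w_i if α_i > 1, else 0.
α_i > 1 for i ∈ {1, 2, 3, 4, 6}; NE contributions (19, 14, 15, 18, 0, 17), G = 83.
u_2 = (14 − 14) + 1.1·83 = 91.3.

91.3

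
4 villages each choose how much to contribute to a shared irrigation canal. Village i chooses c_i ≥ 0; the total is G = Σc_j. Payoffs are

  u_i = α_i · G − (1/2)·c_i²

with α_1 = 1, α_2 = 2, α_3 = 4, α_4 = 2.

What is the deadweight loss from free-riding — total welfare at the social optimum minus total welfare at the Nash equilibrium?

93.5

Village i's FOC: ∂u_i/∂c_i = α_i − c_i = 0, so c_i* = α_i.
NE contributions = (1, 2, 4, 2); G = 9.
W^NE = (Σα)·G − ½Σα_i² = 9² − ½·25 = 68.5.
Planner sets c_i = Σα_j = 9 for every i, so G^SO = 4·9 = 36.
W^SO = (Σα)·G^SO − ½·4·(Σα)² = (4/2)·9² = 162.
Deadweight loss = W^SO − W^NE = 93.5.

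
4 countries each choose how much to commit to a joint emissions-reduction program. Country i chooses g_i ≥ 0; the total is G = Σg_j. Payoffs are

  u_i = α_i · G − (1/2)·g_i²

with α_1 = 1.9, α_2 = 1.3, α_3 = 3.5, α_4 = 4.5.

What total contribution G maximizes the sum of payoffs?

Planner FOC: ∂(Σu_j)/∂g_i = (Σα_j) − g_i = 0, so g_i^SO = Σα_j = 11.2 for every i; G^SO = 44.8.

44.8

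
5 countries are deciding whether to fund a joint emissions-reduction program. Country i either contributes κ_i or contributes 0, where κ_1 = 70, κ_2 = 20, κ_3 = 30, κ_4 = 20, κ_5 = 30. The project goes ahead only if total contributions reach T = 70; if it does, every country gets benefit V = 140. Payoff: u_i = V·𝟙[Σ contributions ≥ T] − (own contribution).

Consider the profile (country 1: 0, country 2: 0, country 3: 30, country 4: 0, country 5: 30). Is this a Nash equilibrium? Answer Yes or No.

Total = 60 < 70: not provided.
Country 1 (pledges 0, payoff 0): pledging 70 → total 130, payoff 70. Profitable deviation.

No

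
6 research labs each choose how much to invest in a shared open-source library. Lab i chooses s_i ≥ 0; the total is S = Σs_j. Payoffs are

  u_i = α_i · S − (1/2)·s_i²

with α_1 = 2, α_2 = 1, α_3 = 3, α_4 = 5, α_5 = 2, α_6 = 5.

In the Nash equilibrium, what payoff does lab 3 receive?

49.5

Lab i's FOC: ∂u_i/∂s_i = α_i − s_i = 0, so s_i* = α_i.
NE contributions = (2, 1, 3, 5, 2, 5); S = 18.
u_3 = α_3·S − ½·(s_3)² = 3·18 − ½·3² = 49.5.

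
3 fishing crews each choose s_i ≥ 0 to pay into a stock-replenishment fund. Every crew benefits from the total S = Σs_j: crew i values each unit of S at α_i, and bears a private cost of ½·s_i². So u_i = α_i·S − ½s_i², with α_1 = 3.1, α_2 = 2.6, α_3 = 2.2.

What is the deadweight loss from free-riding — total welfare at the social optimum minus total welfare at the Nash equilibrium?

Crew i's FOC: ∂u_i/∂s_i = α_i − s_i = 0, so s_i* = α_i.
NE contributions = (3.1, 2.6, 2.2); S = 7.9.
W^NE = (Σα)·S − ½Σα_i² = 7.9² − ½·21.21 = 51.805.
Planner sets s_i = Σα_j = 7.9 for every i, so S^SO = 3·7.9 = 23.7.
W^SO = (Σα)·S^SO − ½·3·(Σα)² = (3/2)·7.9² = 93.615.
Deadweight loss = W^SO − W^NE = 41.81.

41.81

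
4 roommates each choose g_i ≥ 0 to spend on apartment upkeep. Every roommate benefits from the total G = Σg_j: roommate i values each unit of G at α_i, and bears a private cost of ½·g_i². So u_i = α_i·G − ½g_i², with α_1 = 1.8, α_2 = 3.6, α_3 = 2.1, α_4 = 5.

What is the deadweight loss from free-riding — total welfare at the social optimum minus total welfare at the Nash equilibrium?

179.055

Roommate i's FOC: ∂u_i/∂g_i = α_i − g_i = 0, so g_i* = α_i.
NE contributions = (1.8, 3.6, 2.1, 5); G = 12.5.
W^NE = (Σα)·G − ½Σα_i² = 12.5² − ½·45.61 = 133.445.
Planner sets g_i = Σα_j = 12.5 for every i, so G^SO = 4·12.5 = 50.
W^SO = (Σα)·G^SO − ½·4·(Σα)² = (4/2)·12.5² = 312.5.
Deadweight loss = W^SO − W^NE = 179.055.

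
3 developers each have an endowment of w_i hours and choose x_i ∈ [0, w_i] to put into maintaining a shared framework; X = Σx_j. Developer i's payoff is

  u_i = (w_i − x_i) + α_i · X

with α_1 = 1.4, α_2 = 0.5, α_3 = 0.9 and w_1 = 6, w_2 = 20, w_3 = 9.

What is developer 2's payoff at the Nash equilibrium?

23

∂u_i/∂x_i = α_i − 1, so developer i contributes w_i if α_i > 1, else 0.
α_i > 1 for i ∈ {1}; NE contributions (6, 0, 0), X = 6.
u_2 = (20 − 0) + 0.5·6 = 23.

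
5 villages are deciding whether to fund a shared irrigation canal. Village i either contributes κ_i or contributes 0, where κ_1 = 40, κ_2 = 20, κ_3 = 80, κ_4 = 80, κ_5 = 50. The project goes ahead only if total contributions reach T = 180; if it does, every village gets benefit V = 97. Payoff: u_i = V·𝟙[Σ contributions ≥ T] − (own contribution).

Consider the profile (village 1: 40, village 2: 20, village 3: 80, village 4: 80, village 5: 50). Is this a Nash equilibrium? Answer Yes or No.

No

Total = 270 ≥ 180: provided.
Village 1 (pledges 40, payoff 57): dropping to 0 → total 230, payoff 97. Profitable deviation.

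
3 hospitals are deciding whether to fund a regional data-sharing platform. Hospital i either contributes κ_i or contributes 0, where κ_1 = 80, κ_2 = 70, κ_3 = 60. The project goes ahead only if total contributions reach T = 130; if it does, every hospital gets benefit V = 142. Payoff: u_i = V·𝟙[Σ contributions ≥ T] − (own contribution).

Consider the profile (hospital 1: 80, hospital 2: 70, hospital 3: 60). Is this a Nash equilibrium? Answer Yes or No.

No

Total = 210 ≥ 130: provided.
Hospital 1 (pledges 80, payoff 62): dropping to 0 → total 130, payoff 142. Profitable deviation.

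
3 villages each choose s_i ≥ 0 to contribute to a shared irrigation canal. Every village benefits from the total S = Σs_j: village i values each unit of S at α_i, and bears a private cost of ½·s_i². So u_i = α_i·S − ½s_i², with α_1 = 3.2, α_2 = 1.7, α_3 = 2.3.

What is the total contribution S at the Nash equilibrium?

Village i's FOC: ∂u_i/∂s_i = α_i − s_i = 0, so s_i* = α_i.
NE contributions = (3.2, 1.7, 2.3); S = 7.2.

7.2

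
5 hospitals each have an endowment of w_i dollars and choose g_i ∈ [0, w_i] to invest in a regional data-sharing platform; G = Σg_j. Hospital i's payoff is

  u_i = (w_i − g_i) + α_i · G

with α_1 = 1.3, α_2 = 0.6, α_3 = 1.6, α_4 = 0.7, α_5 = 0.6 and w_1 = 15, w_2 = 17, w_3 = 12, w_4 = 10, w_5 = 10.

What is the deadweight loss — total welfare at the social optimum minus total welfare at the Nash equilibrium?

∂u_i/∂g_i = α_i − 1, so hospital i contributes w_i if α_i > 1, else 0.
α_i > 1 for i ∈ {1, 3}; NE contributions (15, 0, 12, 0, 0), G = 27.
W^NE = Σw_i − G^NE + (Σα_i)·G^NE = 64 + 3.8·27 = 166.6.
Planner: ∂(Σu_j)/∂g_i = Σα_j − 1 = 3.8 > 0, so everyone contributes w_i; G^SO = 64, W^SO = 64 + 3.8·64 = 307.2.
Deadweight loss = 140.6.

140.6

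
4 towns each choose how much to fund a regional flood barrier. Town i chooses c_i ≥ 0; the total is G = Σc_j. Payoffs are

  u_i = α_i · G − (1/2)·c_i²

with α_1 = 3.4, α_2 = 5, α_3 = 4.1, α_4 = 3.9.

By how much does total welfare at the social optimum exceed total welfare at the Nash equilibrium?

Town i's FOC: ∂u_i/∂c_i = α_i − c_i = 0, so c_i* = α_i.
NE contributions = (3.4, 5, 4.1, 3.9); G = 16.4.
W^NE = (Σα)·G − ½Σα_i² = 16.4² − ½·68.58 = 234.67.
Planner sets c_i = Σα_j = 16.4 for every i, so G^SO = 4·16.4 = 65.6.
W^SO = (Σα)·G^SO − ½·4·(Σα)² = (4/2)·16.4² = 537.92.
Deadweight loss = W^SO − W^NE = 303.25.

303.25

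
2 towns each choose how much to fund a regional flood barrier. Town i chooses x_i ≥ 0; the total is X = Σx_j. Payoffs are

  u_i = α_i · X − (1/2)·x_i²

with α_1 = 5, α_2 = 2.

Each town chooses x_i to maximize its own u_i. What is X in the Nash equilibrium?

7

Town i's FOC: ∂u_i/∂x_i = α_i − x_i = 0, so x_i* = α_i.
NE contributions = (5, 2); X = 7.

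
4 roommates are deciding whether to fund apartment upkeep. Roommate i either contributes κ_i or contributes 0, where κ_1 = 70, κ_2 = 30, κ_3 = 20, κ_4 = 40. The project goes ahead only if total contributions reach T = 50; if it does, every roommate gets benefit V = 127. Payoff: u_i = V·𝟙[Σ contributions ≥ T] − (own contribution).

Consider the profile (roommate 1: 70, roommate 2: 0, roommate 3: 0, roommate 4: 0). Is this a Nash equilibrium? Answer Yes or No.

Total = 70 ≥ 50: provided.
Roommate 1 (pledges 70, payoff 57): dropping to 0 → total 0, payoff 0. No gain.
Roommate 2 (pledges 0, payoff 127): pledging 30 → total 100, payoff 97. No gain.
Roommate 3 (pledges 0, payoff 127): pledging 20 → total 90, payoff 107. No gain.
Roommate 4 (pledges 0, payoff 127): pledging 40 → total 110, payoff 87. No gain.

Yes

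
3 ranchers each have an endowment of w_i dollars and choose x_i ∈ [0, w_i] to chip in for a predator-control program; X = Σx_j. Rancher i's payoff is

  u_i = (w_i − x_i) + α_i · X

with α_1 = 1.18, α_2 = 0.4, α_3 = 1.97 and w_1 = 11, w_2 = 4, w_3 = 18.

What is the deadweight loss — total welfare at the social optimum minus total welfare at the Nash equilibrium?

∂u_i/∂x_i = α_i − 1, so rancher i contributes w_i if α_i > 1, else 0.
α_i > 1 for i ∈ {1, 3}; NE contributions (11, 0, 18), X = 29.
W^NE = Σw_i − X^NE + (Σα_i)·X^NE = 33 + 2.55·29 = 106.95.
Planner: ∂(Σu_j)/∂x_i = Σα_j − 1 = 2.55 > 0, so everyone contributes w_i; X^SO = 33, W^SO = 33 + 2.55·33 = 117.15.
Deadweight loss = 10.2.

10.2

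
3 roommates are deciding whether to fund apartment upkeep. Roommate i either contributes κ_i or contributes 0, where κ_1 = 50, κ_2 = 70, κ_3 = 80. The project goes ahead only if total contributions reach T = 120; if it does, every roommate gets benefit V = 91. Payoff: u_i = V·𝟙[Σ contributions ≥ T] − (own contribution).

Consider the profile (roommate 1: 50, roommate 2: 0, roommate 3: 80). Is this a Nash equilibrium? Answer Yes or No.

Total = 130 ≥ 120: provided.
Roommate 1 (pledges 50, payoff 41): dropping to 0 → total 80, payoff 0. No gain.
Roommate 2 (pledges 0, payoff 91): pledging 70 → total 200, payoff 21. No gain.
Roommate 3 (pledges 80, payoff 11): dropping to 0 → total 50, payoff 0. No gain.

Yes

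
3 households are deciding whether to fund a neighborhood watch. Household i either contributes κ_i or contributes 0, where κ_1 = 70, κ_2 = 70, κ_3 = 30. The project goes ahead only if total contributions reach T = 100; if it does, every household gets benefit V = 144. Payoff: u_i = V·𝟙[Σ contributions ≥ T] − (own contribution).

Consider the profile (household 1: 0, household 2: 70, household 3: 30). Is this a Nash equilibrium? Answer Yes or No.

Total = 100 ≥ 100: provided.
Household 1 (pledges 0, payoff 144): pledging 70 → total 170, payoff 74. No gain.
Household 2 (pledges 70, payoff 74): dropping to 0 → total 30, payoff 0. No gain.
Household 3 (pledges 30, payoff 114): dropping to 0 → total 70, payoff 0. No gain.

Yes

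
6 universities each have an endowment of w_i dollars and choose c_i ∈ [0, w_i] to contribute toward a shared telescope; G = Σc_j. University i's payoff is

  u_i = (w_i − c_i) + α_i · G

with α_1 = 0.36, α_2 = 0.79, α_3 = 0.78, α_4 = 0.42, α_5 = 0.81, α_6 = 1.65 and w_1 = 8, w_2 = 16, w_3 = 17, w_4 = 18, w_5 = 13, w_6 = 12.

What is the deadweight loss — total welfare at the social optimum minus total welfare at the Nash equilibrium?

∂u_i/∂c_i = α_i − 1, so university i contributes w_i if α_i > 1, else 0.
α_i > 1 for i ∈ {6}; NE contributions (0, 0, 0, 0, 0, 12), G = 12.
W^NE = Σw_i − G^NE + (Σα_i)·G^NE = 84 + 3.81·12 = 129.72.
Planner: ∂(Σu_j)/∂c_i = Σα_j − 1 = 3.81 > 0, so everyone contributes w_i; G^SO = 84, W^SO = 84 + 3.81·84 = 404.04.
Deadweight loss = 274.32.

274.32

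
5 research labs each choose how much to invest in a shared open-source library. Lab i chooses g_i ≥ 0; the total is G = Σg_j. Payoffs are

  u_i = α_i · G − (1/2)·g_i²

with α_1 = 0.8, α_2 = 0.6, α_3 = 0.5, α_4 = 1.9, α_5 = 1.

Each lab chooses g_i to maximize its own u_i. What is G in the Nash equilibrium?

Lab i's FOC: ∂u_i/∂g_i = α_i − g_i = 0, so g_i* = α_i.
NE contributions = (0.8, 0.6, 0.5, 1.9, 1); G = 4.8.

4.8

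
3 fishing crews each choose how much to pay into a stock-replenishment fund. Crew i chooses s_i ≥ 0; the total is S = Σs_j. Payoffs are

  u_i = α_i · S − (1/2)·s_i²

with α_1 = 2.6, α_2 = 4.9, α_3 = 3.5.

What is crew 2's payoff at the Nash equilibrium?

41.895

Crew i's FOC: ∂u_i/∂s_i = α_i − s_i = 0, so s_i* = α_i.
NE contributions = (2.6, 4.9, 3.5); S = 11.
u_2 = α_2·S − ½·(s_2)² = 4.9·11 − ½·4.9² = 41.895.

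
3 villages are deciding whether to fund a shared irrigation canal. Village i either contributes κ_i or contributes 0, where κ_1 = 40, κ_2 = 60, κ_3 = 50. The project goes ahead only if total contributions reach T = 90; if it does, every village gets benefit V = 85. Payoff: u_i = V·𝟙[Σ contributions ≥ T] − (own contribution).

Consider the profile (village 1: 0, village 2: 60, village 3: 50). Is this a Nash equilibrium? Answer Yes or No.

Total = 110 ≥ 90: provided.
Village 1 (pledges 0, payoff 85): pledging 40 → total 150, payoff 45. No gain.
Village 2 (pledges 60, payoff 25): dropping to 0 → total 50, payoff 0. No gain.
Village 3 (pledges 50, payoff 35): dropping to 0 → total 60, payoff 0. No gain.

Yes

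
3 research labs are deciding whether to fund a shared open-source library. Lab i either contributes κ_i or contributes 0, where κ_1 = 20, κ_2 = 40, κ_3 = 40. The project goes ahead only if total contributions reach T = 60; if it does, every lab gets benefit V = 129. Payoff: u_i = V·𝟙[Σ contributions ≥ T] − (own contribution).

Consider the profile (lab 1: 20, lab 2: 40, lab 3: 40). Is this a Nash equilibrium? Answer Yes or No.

No

Total = 100 ≥ 60: provided.
Lab 1 (pledges 20, payoff 109): dropping to 0 → total 80, payoff 129. Profitable deviation.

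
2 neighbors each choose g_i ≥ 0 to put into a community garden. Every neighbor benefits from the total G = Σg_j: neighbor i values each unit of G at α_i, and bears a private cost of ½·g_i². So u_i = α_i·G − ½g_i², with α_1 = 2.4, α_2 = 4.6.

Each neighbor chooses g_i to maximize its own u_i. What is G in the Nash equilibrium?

7

Neighbor i's FOC: ∂u_i/∂g_i = α_i − g_i = 0, so g_i* = α_i.
NE contributions = (2.4, 4.6); G = 7.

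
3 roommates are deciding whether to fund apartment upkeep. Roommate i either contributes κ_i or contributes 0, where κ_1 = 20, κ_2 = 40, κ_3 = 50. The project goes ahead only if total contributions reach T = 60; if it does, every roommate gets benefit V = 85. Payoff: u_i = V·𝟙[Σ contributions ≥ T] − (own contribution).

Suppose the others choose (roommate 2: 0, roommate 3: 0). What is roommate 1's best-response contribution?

0

Others' total = 0. Even contributing 20 gives 20 < 60: no benefit either way.
Best response: 0.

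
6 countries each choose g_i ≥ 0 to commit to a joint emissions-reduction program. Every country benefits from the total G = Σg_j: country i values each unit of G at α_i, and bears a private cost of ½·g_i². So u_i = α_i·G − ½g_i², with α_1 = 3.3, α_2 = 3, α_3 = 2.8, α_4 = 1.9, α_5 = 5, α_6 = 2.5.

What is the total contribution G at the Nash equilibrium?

Country i's FOC: ∂u_i/∂g_i = α_i − g_i = 0, so g_i* = α_i.
NE contributions = (3.3, 3, 2.8, 1.9, 5, 2.5); G = 18.5.

18.5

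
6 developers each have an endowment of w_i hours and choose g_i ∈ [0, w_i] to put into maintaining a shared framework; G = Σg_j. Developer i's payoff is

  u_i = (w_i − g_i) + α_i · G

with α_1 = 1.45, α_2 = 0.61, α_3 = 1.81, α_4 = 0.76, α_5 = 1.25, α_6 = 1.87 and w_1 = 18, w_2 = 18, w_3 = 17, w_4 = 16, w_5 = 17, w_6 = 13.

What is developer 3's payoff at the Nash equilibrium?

∂u_i/∂g_i = α_i − 1, so developer i contributes w_i if α_i > 1, else 0.
α_i > 1 for i ∈ {1, 3, 5, 6}; NE contributions (18, 0, 17, 0, 17, 13), G = 65.
u_3 = (17 − 17) + 1.81·65 = 117.65.

117.65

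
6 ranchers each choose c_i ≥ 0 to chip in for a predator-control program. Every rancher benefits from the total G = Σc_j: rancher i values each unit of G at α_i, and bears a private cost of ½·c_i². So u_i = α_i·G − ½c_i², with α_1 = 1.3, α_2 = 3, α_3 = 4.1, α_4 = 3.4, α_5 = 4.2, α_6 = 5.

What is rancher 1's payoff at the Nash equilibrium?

26.455

Rancher i's FOC: ∂u_i/∂c_i = α_i − c_i = 0, so c_i* = α_i.
NE contributions = (1.3, 3, 4.1, 3.4, 4.2, 5); G = 21.
u_1 = α_1·G − ½·(c_1)² = 1.3·21 − ½·1.3² = 26.455.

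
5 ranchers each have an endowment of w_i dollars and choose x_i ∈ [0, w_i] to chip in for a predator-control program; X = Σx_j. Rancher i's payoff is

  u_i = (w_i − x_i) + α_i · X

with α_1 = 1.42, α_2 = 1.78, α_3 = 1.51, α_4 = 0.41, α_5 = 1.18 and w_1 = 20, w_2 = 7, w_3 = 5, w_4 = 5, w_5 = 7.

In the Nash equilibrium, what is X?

∂u_i/∂x_i = α_i − 1, so rancher i contributes w_i if α_i > 1, else 0.
α_i > 1 for i ∈ {1, 2, 3, 5}; NE contributions (20, 7, 5, 0, 7), X = 39.

39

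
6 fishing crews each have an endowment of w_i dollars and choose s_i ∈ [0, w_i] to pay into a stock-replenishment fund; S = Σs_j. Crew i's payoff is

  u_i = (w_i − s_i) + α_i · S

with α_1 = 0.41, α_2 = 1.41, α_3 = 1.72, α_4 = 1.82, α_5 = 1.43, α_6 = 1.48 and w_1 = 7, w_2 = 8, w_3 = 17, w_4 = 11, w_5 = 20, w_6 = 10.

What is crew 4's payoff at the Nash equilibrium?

120.12

∂u_i/∂s_i = α_i − 1, so crew i contributes w_i if α_i > 1, else 0.
α_i > 1 for i ∈ {2, 3, 4, 5, 6}; NE contributions (0, 8, 17, 11, 20, 10), S = 66.
u_4 = (11 − 11) + 1.82·66 = 120.12.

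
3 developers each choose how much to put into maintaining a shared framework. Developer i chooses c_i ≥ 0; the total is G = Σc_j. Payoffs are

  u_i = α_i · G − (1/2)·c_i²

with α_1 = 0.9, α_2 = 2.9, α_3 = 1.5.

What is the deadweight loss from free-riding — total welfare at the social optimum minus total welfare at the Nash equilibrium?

Developer i's FOC: ∂u_i/∂c_i = α_i − c_i = 0, so c_i* = α_i.
NE contributions = (0.9, 2.9, 1.5); G = 5.3.
W^NE = (Σα)·G − ½Σα_i² = 5.3² − ½·11.47 = 22.355.
Planner sets c_i = Σα_j = 5.3 for every i, so G^SO = 3·5.3 = 15.9.
W^SO = (Σα)·G^SO − ½·3·(Σα)² = (3/2)·5.3² = 42.135.
Deadweight loss = W^SO − W^NE = 19.78.

19.78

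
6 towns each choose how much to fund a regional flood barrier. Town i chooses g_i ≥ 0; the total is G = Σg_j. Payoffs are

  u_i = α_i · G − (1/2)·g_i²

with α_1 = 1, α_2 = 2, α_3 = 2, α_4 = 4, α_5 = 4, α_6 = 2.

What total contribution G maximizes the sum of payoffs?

Planner FOC: ∂(Σu_j)/∂g_i = (Σα_j) − g_i = 0, so g_i^SO = Σα_j = 15 for every i; G^SO = 90.

90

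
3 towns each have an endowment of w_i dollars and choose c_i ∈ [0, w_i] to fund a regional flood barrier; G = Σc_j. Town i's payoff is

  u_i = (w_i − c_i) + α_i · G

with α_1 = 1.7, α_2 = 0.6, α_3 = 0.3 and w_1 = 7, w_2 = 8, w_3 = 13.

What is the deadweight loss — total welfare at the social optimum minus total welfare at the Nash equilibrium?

33.6

∂u_i/∂c_i = α_i − 1, so town i contributes w_i if α_i > 1, else 0.
α_i > 1 for i ∈ {1}; NE contributions (7, 0, 0), G = 7.
W^NE = Σw_i − G^NE + (Σα_i)·G^NE = 28 + 1.6·7 = 39.2.
Planner: ∂(Σu_j)/∂c_i = Σα_j − 1 = 1.6 > 0, so everyone contributes w_i; G^SO = 28, W^SO = 28 + 1.6·28 = 72.8.
Deadweight loss = 33.6.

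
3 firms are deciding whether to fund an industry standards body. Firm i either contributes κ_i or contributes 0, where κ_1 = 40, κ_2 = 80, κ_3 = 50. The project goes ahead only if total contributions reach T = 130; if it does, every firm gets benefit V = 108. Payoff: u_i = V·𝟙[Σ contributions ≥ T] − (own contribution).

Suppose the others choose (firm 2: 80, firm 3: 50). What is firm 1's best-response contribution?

0

Others' total = 130 ≥ 130; contributing adds cost 40 for no extra benefit.
Best response: 0.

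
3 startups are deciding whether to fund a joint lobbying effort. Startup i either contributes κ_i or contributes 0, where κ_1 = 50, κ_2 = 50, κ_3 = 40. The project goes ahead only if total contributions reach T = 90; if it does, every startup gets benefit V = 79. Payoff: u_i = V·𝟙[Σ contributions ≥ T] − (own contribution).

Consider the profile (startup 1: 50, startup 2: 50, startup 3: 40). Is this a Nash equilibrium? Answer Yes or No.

Total = 140 ≥ 90: provided.
Startup 1 (pledges 50, payoff 29): dropping to 0 → total 90, payoff 79. Profitable deviation.

No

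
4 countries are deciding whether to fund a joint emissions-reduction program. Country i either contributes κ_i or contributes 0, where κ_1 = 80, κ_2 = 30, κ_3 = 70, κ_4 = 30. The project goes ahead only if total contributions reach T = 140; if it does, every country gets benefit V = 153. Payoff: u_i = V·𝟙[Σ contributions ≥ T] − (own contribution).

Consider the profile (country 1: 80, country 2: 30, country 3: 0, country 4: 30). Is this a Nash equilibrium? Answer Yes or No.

Yes

Total = 140 ≥ 140: provided.
Country 1 (pledges 80, payoff 73): dropping to 0 → total 60, payoff 0. No gain.
Country 2 (pledges 30, payoff 123): dropping to 0 → total 110, payoff 0. No gain.
Country 3 (pledges 0, payoff 153): pledging 70 → total 210, payoff 83. No gain.
Country 4 (pledges 30, payoff 123): dropping to 0 → total 110, payoff 0. No gain.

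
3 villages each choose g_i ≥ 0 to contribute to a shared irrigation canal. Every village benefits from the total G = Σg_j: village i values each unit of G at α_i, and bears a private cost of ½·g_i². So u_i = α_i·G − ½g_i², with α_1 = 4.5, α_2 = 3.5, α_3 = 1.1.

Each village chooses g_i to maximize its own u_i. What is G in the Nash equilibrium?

9.1

Village i's FOC: ∂u_i/∂g_i = α_i − g_i = 0, so g_i* = α_i.
NE contributions = (4.5, 3.5, 1.1); G = 9.1.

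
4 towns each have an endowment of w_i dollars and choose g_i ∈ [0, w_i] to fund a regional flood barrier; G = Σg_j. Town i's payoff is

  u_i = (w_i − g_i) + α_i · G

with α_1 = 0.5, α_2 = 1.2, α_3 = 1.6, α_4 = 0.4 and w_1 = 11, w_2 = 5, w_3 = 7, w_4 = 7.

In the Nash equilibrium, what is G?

∂u_i/∂g_i = α_i − 1, so town i contributes w_i if α_i > 1, else 0.
α_i > 1 for i ∈ {2, 3}; NE contributions (0, 5, 7, 0), G = 12.

12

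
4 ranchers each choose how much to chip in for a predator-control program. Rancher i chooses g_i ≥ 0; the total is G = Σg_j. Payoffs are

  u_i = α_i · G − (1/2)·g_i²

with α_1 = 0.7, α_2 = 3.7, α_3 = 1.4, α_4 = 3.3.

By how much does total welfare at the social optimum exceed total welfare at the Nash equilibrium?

96.325

Rancher i's FOC: ∂u_i/∂g_i = α_i − g_i = 0, so g_i* = α_i.
NE contributions = (0.7, 3.7, 1.4, 3.3); G = 9.1.
W^NE = (Σα)·G − ½Σα_i² = 9.1² − ½·27.03 = 69.295.
Planner sets g_i = Σα_j = 9.1 for every i, so G^SO = 4·9.1 = 36.4.
W^SO = (Σα)·G^SO − ½·4·(Σα)² = (4/2)·9.1² = 165.62.
Deadweight loss = W^SO − W^NE = 96.325.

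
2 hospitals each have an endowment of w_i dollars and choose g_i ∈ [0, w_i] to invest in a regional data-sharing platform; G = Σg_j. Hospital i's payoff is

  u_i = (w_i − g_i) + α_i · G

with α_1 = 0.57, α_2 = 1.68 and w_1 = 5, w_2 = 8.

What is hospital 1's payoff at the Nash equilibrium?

∂u_i/∂g_i = α_i − 1, so hospital i contributes w_i if α_i > 1, else 0.
α_i > 1 for i ∈ {2}; NE contributions (0, 8), G = 8.
u_1 = (5 − 0) + 0.57·8 = 9.56.

9.56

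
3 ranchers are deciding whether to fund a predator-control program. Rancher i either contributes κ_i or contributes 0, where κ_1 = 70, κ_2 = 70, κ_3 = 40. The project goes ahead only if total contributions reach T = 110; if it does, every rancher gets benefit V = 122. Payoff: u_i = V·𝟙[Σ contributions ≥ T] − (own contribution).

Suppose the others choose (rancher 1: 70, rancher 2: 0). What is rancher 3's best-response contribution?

40

Others' total = 70. Contributing 40 brings total to 110 ≥ 110: gain V − κ_3 = 82.
Best response: 40.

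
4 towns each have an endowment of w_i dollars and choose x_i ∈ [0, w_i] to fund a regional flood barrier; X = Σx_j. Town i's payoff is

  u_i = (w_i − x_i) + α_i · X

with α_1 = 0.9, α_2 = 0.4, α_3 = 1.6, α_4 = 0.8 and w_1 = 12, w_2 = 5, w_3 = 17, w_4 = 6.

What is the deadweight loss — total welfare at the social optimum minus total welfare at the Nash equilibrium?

62.1

∂u_i/∂x_i = α_i − 1, so town i contributes w_i if α_i > 1, else 0.
α_i > 1 for i ∈ {3}; NE contributions (0, 0, 17, 0), X = 17.
W^NE = Σw_i − X^NE + (Σα_i)·X^NE = 40 + 2.7·17 = 85.9.
Planner: ∂(Σu_j)/∂x_i = Σα_j − 1 = 2.7 > 0, so everyone contributes w_i; X^SO = 40, W^SO = 40 + 2.7·40 = 148.
Deadweight loss = 62.1.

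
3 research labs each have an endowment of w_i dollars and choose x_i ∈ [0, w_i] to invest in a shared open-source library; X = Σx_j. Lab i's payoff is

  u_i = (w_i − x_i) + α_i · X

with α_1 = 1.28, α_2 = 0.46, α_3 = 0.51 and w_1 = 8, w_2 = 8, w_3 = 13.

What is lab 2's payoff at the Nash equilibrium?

∂u_i/∂x_i = α_i − 1, so lab i contributes w_i if α_i > 1, else 0.
α_i > 1 for i ∈ {1}; NE contributions (8, 0, 0), X = 8.
u_2 = (8 − 0) + 0.46·8 = 11.68.

11.68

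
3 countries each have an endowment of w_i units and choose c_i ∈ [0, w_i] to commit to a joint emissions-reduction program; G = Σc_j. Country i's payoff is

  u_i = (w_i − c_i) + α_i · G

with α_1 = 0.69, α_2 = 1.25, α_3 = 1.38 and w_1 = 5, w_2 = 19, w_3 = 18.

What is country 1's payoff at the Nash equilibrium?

30.53

∂u_i/∂c_i = α_i − 1, so country i contributes w_i if α_i > 1, else 0.
α_i > 1 for i ∈ {2, 3}; NE contributions (0, 19, 18), G = 37.
u_1 = (5 − 0) + 0.69·37 = 30.53.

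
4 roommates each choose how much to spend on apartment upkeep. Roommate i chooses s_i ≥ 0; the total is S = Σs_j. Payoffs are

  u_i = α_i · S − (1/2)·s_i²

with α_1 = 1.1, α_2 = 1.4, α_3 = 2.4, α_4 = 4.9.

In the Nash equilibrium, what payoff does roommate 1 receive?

Roommate i's FOC: ∂u_i/∂s_i = α_i − s_i = 0, so s_i* = α_i.
NE contributions = (1.1, 1.4, 2.4, 4.9); S = 9.8.
u_1 = α_1·S − ½·(s_1)² = 1.1·9.8 − ½·1.1² = 10.175.

10.175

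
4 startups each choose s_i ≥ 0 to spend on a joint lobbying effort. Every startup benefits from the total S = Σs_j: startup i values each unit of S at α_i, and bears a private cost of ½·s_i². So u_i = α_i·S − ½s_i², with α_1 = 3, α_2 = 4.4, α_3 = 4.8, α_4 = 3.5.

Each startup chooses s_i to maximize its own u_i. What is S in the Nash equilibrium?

15.7

Startup i's FOC: ∂u_i/∂s_i = α_i − s_i = 0, so s_i* = α_i.
NE contributions = (3, 4.4, 4.8, 3.5); S = 15.7.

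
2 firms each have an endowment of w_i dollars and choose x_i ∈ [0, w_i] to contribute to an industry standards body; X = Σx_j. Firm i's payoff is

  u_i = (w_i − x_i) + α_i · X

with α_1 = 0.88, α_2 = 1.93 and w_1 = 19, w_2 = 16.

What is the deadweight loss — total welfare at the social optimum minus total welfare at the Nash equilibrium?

∂u_i/∂x_i = α_i − 1, so firm i contributes w_i if α_i > 1, else 0.
α_i > 1 for i ∈ {2}; NE contributions (0, 16), X = 16.
W^NE = Σw_i − X^NE + (Σα_i)·X^NE = 35 + 1.81·16 = 63.96.
Planner: ∂(Σu_j)/∂x_i = Σα_j − 1 = 1.81 > 0, so everyone contributes w_i; X^SO = 35, W^SO = 35 + 1.81·35 = 98.35.
Deadweight loss = 34.39.

34.39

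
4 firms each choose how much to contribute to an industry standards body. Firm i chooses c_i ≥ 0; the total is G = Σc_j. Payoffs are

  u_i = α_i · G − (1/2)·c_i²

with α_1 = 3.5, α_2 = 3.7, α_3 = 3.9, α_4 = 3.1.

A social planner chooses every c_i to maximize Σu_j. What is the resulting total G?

56.8

Planner FOC: ∂(Σu_j)/∂c_i = (Σα_j) − c_i = 0, so c_i^SO = Σα_j = 14.2 for every i; G^SO = 56.8.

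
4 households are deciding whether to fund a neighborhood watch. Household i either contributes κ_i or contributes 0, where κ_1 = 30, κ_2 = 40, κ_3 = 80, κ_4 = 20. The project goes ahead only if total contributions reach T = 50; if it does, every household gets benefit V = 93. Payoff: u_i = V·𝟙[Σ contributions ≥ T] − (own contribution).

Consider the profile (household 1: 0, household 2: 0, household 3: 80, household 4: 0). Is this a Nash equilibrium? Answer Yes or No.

Total = 80 ≥ 50: provided.
Household 1 (pledges 0, payoff 93): pledging 30 → total 110, payoff 63. No gain.
Household 2 (pledges 0, payoff 93): pledging 40 → total 120, payoff 53. No gain.
Household 3 (pledges 80, payoff 13): dropping to 0 → total 0, payoff 0. No gain.
Household 4 (pledges 0, payoff 93): pledging 20 → total 100, payoff 73. No gain.

Yes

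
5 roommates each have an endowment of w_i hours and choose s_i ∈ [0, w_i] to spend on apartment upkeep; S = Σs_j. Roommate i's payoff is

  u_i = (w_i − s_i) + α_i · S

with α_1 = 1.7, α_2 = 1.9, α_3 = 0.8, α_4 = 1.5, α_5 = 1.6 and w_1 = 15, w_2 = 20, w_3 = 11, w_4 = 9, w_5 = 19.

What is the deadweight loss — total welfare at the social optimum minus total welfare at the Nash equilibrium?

71.5

∂u_i/∂s_i = α_i − 1, so roommate i contributes w_i if α_i > 1, else 0.
α_i > 1 for i ∈ {1, 2, 4, 5}; NE contributions (15, 20, 0, 9, 19), S = 63.
W^NE = Σw_i − S^NE + (Σα_i)·S^NE = 74 + 6.5·63 = 483.5.
Planner: ∂(Σu_j)/∂s_i = Σα_j − 1 = 6.5 > 0, so everyone contributes w_i; S^SO = 74, W^SO = 74 + 6.5·74 = 555.
Deadweight loss = 71.5.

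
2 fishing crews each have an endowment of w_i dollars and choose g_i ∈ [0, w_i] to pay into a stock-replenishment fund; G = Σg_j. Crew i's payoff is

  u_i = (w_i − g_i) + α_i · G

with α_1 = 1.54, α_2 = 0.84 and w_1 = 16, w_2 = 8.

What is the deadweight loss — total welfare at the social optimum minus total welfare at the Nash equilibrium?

∂u_i/∂g_i = α_i − 1, so crew i contributes w_i if α_i > 1, else 0.
α_i > 1 for i ∈ {1}; NE contributions (16, 0), G = 16.
W^NE = Σw_i − G^NE + (Σα_i)·G^NE = 24 + 1.38·16 = 46.08.
Planner: ∂(Σu_j)/∂g_i = Σα_j − 1 = 1.38 > 0, so everyone contributes w_i; G^SO = 24, W^SO = 24 + 1.38·24 = 57.12.
Deadweight loss = 11.04.

11.04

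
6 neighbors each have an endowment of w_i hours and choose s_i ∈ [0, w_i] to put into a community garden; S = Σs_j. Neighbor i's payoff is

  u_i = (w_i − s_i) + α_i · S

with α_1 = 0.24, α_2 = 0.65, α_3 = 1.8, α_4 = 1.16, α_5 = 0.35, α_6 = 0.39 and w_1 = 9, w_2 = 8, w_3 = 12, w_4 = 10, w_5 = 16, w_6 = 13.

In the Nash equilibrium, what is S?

22

∂u_i/∂s_i = α_i − 1, so neighbor i contributes w_i if α_i > 1, else 0.
α_i > 1 for i ∈ {3, 4}; NE contributions (0, 0, 12, 10, 0, 0), S = 22.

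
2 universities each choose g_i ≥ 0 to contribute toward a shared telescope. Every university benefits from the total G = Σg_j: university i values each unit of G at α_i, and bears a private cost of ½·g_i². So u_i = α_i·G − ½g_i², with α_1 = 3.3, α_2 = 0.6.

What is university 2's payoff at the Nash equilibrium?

2.16

University i's FOC: ∂u_i/∂g_i = α_i − g_i = 0, so g_i* = α_i.
NE contributions = (3.3, 0.6); G = 3.9.
u_2 = α_2·G − ½·(g_2)² = 0.6·3.9 − ½·0.6² = 2.16.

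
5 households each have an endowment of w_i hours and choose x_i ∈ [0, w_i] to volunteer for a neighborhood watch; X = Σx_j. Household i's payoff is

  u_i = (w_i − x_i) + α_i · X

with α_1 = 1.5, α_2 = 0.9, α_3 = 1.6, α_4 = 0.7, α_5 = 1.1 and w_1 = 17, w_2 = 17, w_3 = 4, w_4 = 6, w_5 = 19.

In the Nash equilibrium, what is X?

∂u_i/∂x_i = α_i − 1, so household i contributes w_i if α_i > 1, else 0.
α_i > 1 for i ∈ {1, 3, 5}; NE contributions (17, 0, 4, 0, 19), X = 40.

40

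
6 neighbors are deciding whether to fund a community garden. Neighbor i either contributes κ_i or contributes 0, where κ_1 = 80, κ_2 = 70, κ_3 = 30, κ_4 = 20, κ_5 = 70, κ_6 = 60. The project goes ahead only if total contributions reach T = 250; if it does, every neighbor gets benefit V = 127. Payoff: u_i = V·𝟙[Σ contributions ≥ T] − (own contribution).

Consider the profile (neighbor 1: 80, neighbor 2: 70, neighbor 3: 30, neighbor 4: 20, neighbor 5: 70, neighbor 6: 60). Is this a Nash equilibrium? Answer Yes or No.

No

Total = 330 ≥ 250: provided.
Neighbor 1 (pledges 80, payoff 47): dropping to 0 → total 250, payoff 127. Profitable deviation.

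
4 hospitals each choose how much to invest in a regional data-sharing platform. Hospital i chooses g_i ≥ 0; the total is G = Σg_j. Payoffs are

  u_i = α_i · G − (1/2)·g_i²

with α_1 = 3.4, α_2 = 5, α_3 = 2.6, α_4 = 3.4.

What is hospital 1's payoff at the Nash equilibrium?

Hospital i's FOC: ∂u_i/∂g_i = α_i − g_i = 0, so g_i* = α_i.
NE contributions = (3.4, 5, 2.6, 3.4); G = 14.4.
u_1 = α_1·G − ½·(g_1)² = 3.4·14.4 − ½·3.4² = 43.18.

43.18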